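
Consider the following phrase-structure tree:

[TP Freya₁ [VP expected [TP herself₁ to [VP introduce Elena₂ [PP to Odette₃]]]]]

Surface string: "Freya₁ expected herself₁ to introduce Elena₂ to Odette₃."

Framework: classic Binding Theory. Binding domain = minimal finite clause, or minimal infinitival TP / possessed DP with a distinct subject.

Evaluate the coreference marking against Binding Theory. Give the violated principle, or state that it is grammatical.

The two coindexed NPs are *Freya₁* and *herself₁*.
*herself₁* is an anaphor; its binding domain is the matrix TP, whose subject is Freya₁. *Freya₁* c-commands it within that domain and shares its index, so Principle A is satisfied.
*Freya₁* is an R-expression; *herself₁* does not c-command it, and no other NP shares its index, so Principle C is satisfied.
All principles are respected.

grammatical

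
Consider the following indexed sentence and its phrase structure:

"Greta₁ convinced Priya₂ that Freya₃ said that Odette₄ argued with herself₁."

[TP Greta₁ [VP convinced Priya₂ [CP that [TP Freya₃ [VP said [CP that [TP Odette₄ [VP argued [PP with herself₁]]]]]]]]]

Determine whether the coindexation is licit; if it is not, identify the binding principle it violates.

The two coindexed NPs are *Greta₁* and *herself₁*.
*herself₁* is an anaphor. Principle A requires it to be bound within its binding domain — the embedded TP, whose subject is Odette₄.
Within that domain it is c-commanded by *Odette₄*, which does not share its index.
*Greta₁* does c-command the anaphor, but from outside its binding domain.
The anaphor is unbound in its domain → Principle A violation.

Principle A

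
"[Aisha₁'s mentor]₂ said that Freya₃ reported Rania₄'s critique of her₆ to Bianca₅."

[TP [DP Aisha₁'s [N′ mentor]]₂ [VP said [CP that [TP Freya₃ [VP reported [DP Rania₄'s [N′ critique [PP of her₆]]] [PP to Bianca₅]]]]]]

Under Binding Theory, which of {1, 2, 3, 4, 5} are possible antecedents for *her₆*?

{1, 2, 3, 5}

*her* is a pronoun, so Principle B applies: it must be free in its binding domain.
Binding domain of *her₆*: the possessed DP, whose subject is Rania₄.
*Aisha₁* and the pronoun do not c-command one another → neither Principle B nor Principle C is at stake; coindexation permitted.
*[Aisha₁'s mentor]₂* c-commands the pronoun but from outside its binding domain, and is not c-commanded by it → coindexation permitted.
*Freya₃* c-commands the pronoun but from outside its binding domain, and is not c-commanded by it → coindexation permitted.
*Rania₄* c-commands the pronoun within its binding domain → coindexation would violate Principle B.
*Bianca₅* and the pronoun do not c-command one another → neither Principle B nor Principle C is at stake; coindexation permitted.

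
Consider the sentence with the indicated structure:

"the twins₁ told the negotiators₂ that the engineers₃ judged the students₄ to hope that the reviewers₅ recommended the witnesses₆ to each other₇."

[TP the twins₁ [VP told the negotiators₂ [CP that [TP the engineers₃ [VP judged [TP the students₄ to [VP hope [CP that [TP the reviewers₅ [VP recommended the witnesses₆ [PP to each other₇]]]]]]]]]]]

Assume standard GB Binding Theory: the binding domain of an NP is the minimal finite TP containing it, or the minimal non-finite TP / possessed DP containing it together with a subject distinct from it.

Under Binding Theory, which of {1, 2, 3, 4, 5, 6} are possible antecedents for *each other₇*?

{5, 6}

*each other* is an anaphor, so Principle A applies: it must be bound in its binding domain.
Binding domain of *each other₇*: the embedded TP, whose subject is the reviewers₅.
*the twins₁* c-commands the anaphor but is outside its binding domain → cannot satisfy Principle A.
*the negotiators₂* c-commands the anaphor but is outside its binding domain → cannot satisfy Principle A.
*the engineers₃* c-commands the anaphor but is outside its binding domain → cannot satisfy Principle A.
*the students₄* c-commands the anaphor but is outside its binding domain → cannot satisfy Principle A.
*the reviewers₅* c-commands the anaphor within its binding domain → licit binder.
*the witnesses₆* c-commands the anaphor within its binding domain → licit binder.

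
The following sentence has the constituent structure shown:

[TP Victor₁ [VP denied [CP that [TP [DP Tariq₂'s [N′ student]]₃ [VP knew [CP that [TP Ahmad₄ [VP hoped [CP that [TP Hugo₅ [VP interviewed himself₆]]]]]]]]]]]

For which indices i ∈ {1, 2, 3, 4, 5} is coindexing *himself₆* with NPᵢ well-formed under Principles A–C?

*himself* is an anaphor, so Principle A applies: it must be bound in its binding domain.
Binding domain of *himself₆*: the embedded TP, whose subject is Hugo₅.
*Victor₁* c-commands the anaphor but is outside its binding domain → cannot satisfy Principle A.
*Tariq₂* does not c-command the anaphor → cannot bind it.
*[Tariq₂'s student]₃* c-commands the anaphor but is outside its binding domain → cannot satisfy Principle A.
*Ahmad₄* c-commands the anaphor but is outside its binding domain → cannot satisfy Principle A.
*Hugo₅* c-commands the anaphor within its binding domain → licit binder.

{5}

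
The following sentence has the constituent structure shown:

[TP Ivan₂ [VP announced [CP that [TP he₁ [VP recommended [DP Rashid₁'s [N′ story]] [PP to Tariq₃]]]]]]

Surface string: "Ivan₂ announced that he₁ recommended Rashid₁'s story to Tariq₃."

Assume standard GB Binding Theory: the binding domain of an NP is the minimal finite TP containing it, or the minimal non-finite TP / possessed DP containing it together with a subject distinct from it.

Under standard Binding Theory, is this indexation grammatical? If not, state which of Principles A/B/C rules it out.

The two coindexed NPs are *he₁* and *Rashid₁*.
*Rashid₁* is an R-expression. Principle C requires it to be free everywhere.
*he₁* c-commands it and carries the same index.
The R-expression is bound → Principle C violation.

Principle C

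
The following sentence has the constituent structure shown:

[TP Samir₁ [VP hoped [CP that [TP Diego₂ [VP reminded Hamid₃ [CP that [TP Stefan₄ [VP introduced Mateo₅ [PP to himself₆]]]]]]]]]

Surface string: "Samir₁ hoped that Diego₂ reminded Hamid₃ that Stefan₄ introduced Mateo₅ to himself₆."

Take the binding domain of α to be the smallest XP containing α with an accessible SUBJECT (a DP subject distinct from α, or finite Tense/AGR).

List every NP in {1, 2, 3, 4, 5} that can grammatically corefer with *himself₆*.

{4, 5}

*himself* is an anaphor, so Principle A applies: it must be bound in its binding domain.
Binding domain of *himself₆*: the embedded TP, whose subject is Stefan₄.
*Samir₁* c-commands the anaphor but is outside its binding domain → cannot satisfy Principle A.
*Diego₂* c-commands the anaphor but is outside its binding domain → cannot satisfy Principle A.
*Hamid₃* c-commands the anaphor but is outside its binding domain → cannot satisfy Principle A.
*Stefan₄* c-commands the anaphor within its binding domain → licit binder.
*Mateo₅* c-commands the anaphor within its binding domain → licit binder.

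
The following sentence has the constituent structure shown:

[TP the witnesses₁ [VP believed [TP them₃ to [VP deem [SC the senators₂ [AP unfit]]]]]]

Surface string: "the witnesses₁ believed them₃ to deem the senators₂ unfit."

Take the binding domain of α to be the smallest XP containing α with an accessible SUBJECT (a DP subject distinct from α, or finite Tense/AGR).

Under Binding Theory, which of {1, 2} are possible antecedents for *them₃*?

*them* is a pronoun, so Principle B applies: it must be free in its binding domain.
Binding domain of *them₃*: the matrix TP, whose subject is the witnesses₁.
*the witnesses₁* c-commands the pronoun within its binding domain → coindexation would violate Principle B.
*the senators₂*: the pronoun c-commands this R-expression → coindexation would violate Principle C on *the senators₂*.

none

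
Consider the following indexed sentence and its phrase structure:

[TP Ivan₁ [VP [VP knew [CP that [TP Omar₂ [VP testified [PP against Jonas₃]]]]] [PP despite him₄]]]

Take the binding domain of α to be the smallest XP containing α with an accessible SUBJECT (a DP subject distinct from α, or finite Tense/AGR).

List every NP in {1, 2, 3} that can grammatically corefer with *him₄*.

*him* is a pronoun, so Principle B applies: it must be free in its binding domain.
Binding domain of *him₄*: the matrix TP, whose subject is Ivan₁.
*Ivan₁* c-commands the pronoun within its binding domain → coindexation would violate Principle B.
*Omar₂* and the pronoun do not c-command one another → neither Principle B nor Principle C is at stake; coindexation permitted.
*Jonas₃* and the pronoun do not c-command one another → neither Principle B nor Principle C is at stake; coindexation permitted.

{2, 3}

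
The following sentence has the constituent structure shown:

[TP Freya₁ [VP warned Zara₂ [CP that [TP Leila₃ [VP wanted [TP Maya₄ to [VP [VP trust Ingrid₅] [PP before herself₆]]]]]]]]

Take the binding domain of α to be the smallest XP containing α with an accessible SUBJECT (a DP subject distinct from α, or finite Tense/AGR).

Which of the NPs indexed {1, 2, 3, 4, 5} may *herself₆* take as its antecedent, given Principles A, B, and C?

{4}

*herself* is an anaphor, so Principle A applies: it must be bound in its binding domain.
Binding domain of *herself₆*: the embedded TP, whose subject is Maya₄.
*Freya₁* c-commands the anaphor but is outside its binding domain → cannot satisfy Principle A.
*Zara₂* c-commands the anaphor but is outside its binding domain → cannot satisfy Principle A.
*Leila₃* c-commands the anaphor but is outside its binding domain → cannot satisfy Principle A.
*Maya₄* c-commands the anaphor within its binding domain → licit binder.
*Ingrid₅* does not c-command the anaphor → cannot bind it.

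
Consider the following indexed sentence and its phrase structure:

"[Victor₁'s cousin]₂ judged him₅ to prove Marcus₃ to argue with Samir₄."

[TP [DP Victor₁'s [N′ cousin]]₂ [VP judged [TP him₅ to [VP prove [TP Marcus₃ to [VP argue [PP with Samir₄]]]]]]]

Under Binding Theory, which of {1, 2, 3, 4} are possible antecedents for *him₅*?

*him* is a pronoun, so Principle B applies: it must be free in its binding domain.
Binding domain of *him₅*: the matrix TP, whose subject is [Victor₁'s cousin]₂.
*Victor₁* and the pronoun do not c-command one another → neither Principle B nor Principle C is at stake; coindexation permitted.
*[Victor₁'s cousin]₂* c-commands the pronoun within its binding domain → coindexation would violate Principle B.
*Marcus₃*: the pronoun c-commands this R-expression → coindexation would violate Principle C on *Marcus₃*.
*Samir₄*: the pronoun c-commands this R-expression → coindexation would violate Principle C on *Samir₄*.

{1}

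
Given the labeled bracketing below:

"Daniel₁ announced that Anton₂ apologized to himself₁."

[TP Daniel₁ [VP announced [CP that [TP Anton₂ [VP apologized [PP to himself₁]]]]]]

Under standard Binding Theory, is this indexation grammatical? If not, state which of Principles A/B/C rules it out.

Principle A

The two coindexed NPs are *Daniel₁* and *himself₁*.
*himself₁* is an anaphor. Principle A requires it to be bound within its binding domain — the embedded TP, whose subject is Anton₂.
Within that domain it is c-commanded by *Anton₂*, which does not share its index.
*Daniel₁* does c-command the anaphor, but from outside its binding domain.
The anaphor is unbound in its domain → Principle A violation.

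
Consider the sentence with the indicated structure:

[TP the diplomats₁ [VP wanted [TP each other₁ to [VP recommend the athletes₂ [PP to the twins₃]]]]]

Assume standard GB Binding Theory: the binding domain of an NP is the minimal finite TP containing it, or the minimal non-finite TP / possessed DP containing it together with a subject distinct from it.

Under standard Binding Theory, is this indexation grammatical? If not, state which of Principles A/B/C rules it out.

grammatical

The two coindexed NPs are *the diplomats₁* and *each other₁*.
*each other₁* is an anaphor; its binding domain is the matrix TP, whose subject is the diplomats₁. *the diplomats₁* c-commands it within that domain and shares its index, so Principle A is satisfied.
*the diplomats₁* is an R-expression; *each other₁* does not c-command it, and no other NP shares its index, so Principle C is satisfied.
All principles are respected.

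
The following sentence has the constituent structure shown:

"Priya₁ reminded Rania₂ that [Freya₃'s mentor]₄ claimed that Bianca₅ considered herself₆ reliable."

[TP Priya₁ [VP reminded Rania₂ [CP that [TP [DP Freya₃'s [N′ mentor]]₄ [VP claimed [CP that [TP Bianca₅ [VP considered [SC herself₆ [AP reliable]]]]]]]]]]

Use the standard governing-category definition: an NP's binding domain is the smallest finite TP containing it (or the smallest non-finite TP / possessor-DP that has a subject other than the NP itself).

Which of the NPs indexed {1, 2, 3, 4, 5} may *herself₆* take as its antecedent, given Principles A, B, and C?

{5}

*herself* is an anaphor, so Principle A applies: it must be bound in its binding domain.
Binding domain of *herself₆*: the embedded TP, whose subject is Bianca₅.
*Priya₁* c-commands the anaphor but is outside its binding domain → cannot satisfy Principle A.
*Rania₂* c-commands the anaphor but is outside its binding domain → cannot satisfy Principle A.
*Freya₃* does not c-command the anaphor → cannot bind it.
*[Freya₃'s mentor]₄* c-commands the anaphor but is outside its binding domain → cannot satisfy Principle A.
*Bianca₅* c-commands the anaphor within its binding domain → licit binder.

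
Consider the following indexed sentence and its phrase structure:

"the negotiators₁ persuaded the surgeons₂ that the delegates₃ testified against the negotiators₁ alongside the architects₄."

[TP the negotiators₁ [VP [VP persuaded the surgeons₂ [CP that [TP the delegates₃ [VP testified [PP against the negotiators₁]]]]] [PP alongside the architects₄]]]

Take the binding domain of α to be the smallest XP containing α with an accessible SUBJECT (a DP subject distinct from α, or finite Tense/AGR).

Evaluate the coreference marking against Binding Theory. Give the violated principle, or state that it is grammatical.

The two coindexed NPs are *the negotiators₁* (the lower occurrence) and *the negotiators₁* (the higher occurrence).
*the negotiators₁* (the lower occurrence) is an R-expression. Principle C requires it to be free everywhere.
*the negotiators₁* (the higher occurrence) c-commands it and carries the same index.
The R-expression is bound → Principle C violation.

Principle C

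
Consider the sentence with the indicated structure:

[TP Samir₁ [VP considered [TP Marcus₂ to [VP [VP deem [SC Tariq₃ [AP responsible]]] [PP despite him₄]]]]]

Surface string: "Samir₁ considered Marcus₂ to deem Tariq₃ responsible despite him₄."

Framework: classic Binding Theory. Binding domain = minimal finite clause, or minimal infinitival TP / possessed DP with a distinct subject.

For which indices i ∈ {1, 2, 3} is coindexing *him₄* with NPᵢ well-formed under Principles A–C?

{1, 3}

*him* is a pronoun, so Principle B applies: it must be free in its binding domain.
Binding domain of *him₄*: the embedded TP, whose subject is Marcus₂.
*Samir₁* c-commands the pronoun but from outside its binding domain, and is not c-commanded by it → coindexation permitted.
*Marcus₂* c-commands the pronoun within its binding domain → coindexation would violate Principle B.
*Tariq₃* and the pronoun do not c-command one another → neither Principle B nor Principle C is at stake; coindexation permitted.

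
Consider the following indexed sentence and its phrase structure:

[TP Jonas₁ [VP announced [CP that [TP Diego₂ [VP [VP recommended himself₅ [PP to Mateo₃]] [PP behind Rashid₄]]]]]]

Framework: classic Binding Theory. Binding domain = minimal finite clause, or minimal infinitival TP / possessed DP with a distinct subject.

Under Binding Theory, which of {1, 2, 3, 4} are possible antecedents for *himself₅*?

{2}

*himself* is an anaphor, so Principle A applies: it must be bound in its binding domain.
Binding domain of *himself₅*: the embedded TP, whose subject is Diego₂.
*Jonas₁* c-commands the anaphor but is outside its binding domain → cannot satisfy Principle A.
*Diego₂* c-commands the anaphor within its binding domain → licit binder.
*Mateo₃* does not c-command the anaphor → cannot bind it.
*Rashid₄* does not c-command the anaphor → cannot bind it.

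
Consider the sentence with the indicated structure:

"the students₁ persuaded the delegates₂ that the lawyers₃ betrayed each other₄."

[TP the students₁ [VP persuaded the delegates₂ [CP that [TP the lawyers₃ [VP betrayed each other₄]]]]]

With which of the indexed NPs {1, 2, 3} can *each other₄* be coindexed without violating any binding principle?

{3}

*each other* is an anaphor, so Principle A applies: it must be bound in its binding domain.
Binding domain of *each other₄*: the embedded TP, whose subject is the lawyers₃.
*the students₁* c-commands the anaphor but is outside its binding domain → cannot satisfy Principle A.
*the delegates₂* c-commands the anaphor but is outside its binding domain → cannot satisfy Principle A.
*the lawyers₃* c-commands the anaphor within its binding domain → licit binder.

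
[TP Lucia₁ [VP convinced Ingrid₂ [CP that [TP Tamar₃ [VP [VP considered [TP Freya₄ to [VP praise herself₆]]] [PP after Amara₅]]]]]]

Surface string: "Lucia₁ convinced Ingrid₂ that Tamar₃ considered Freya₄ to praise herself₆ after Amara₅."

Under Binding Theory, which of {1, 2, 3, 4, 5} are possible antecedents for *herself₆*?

{4}

*herself* is an anaphor, so Principle A applies: it must be bound in its binding domain.
Binding domain of *herself₆*: the embedded TP, whose subject is Freya₄.
*Lucia₁* c-commands the anaphor but is outside its binding domain → cannot satisfy Principle A.
*Ingrid₂* c-commands the anaphor but is outside its binding domain → cannot satisfy Principle A.
*Tamar₃* c-commands the anaphor but is outside its binding domain → cannot satisfy Principle A.
*Freya₄* c-commands the anaphor within its binding domain → licit binder.
*Amara₅* does not c-command the anaphor → cannot bind it.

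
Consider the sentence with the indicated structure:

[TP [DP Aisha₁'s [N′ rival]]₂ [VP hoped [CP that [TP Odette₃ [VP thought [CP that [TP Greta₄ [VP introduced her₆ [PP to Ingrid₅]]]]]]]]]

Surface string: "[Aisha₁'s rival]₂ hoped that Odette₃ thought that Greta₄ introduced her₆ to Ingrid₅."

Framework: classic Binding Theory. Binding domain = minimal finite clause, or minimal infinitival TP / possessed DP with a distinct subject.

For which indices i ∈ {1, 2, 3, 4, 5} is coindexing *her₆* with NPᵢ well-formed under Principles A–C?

*her* is a pronoun, so Principle B applies: it must be free in its binding domain.
Binding domain of *her₆*: the embedded TP, whose subject is Greta₄.
*Aisha₁* and the pronoun do not c-command one another → neither Principle B nor Principle C is at stake; coindexation permitted.
*[Aisha₁'s rival]₂* c-commands the pronoun but from outside its binding domain, and is not c-commanded by it → coindexation permitted.
*Odette₃* c-commands the pronoun but from outside its binding domain, and is not c-commanded by it → coindexation permitted.
*Greta₄* c-commands the pronoun within its binding domain → coindexation would violate Principle B.
*Ingrid₅*: the pronoun c-commands this R-expression → coindexation would violate Principle C on *Ingrid₅*.

{1, 2, 3}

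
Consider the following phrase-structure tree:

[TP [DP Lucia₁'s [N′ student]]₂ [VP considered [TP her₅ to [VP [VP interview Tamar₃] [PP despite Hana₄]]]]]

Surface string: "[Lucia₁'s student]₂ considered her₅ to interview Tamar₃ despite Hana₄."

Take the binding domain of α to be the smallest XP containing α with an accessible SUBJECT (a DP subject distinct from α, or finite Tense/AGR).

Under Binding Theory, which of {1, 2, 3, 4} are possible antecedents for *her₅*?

{1}

*her* is a pronoun, so Principle B applies: it must be free in its binding domain.
Binding domain of *her₅*: the matrix TP, whose subject is [Lucia₁'s student]₂.
*Lucia₁* and the pronoun do not c-command one another → neither Principle B nor Principle C is at stake; coindexation permitted.
*[Lucia₁'s student]₂* c-commands the pronoun within its binding domain → coindexation would violate Principle B.
*Tamar₃*: the pronoun c-commands this R-expression → coindexation would violate Principle C on *Tamar₃*.
*Hana₄*: the pronoun c-commands this R-expression → coindexation would violate Principle C on *Hana₄*.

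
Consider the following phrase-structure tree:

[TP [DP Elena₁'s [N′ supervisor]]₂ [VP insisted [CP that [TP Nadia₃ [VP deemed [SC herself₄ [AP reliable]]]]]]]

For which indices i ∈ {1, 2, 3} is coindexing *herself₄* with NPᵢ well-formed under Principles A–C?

{3}

*herself* is an anaphor, so Principle A applies: it must be bound in its binding domain.
Binding domain of *herself₄*: the embedded TP, whose subject is Nadia₃.
*Elena₁* does not c-command the anaphor → cannot bind it.
*[Elena₁'s supervisor]₂* c-commands the anaphor but is outside its binding domain → cannot satisfy Principle A.
*Nadia₃* c-commands the anaphor within its binding domain → licit binder.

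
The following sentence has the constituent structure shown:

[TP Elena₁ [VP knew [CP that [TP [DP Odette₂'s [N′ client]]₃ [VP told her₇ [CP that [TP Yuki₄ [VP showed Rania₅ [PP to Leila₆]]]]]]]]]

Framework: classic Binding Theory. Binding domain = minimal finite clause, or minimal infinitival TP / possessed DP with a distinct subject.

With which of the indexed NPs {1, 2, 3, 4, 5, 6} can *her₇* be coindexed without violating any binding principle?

*her* is a pronoun, so Principle B applies: it must be free in its binding domain.
Binding domain of *her₇*: the embedded TP, whose subject is [Odette₂'s client]₃.
*Elena₁* c-commands the pronoun but from outside its binding domain, and is not c-commanded by it → coindexation permitted.
*Odette₂* and the pronoun do not c-command one another → neither Principle B nor Principle C is at stake; coindexation permitted.
*[Odette₂'s client]₃* c-commands the pronoun within its binding domain → coindexation would violate Principle B.
*Yuki₄*: the pronoun c-commands this R-expression → coindexation would violate Principle C on *Yuki₄*.
*Rania₅*: the pronoun c-commands this R-expression → coindexation would violate Principle C on *Rania₅*.
*Leila₆*: the pronoun c-commands this R-expression → coindexation would violate Principle C on *Leila₆*.

{1, 2}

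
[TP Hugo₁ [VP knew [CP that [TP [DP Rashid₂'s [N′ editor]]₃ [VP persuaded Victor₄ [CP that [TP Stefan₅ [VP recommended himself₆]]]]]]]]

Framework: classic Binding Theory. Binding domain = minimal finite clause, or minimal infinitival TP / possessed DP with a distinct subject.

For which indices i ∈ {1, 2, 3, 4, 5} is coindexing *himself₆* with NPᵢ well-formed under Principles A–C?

{5}

*himself* is an anaphor, so Principle A applies: it must be bound in its binding domain.
Binding domain of *himself₆*: the embedded TP, whose subject is Stefan₅.
*Hugo₁* c-commands the anaphor but is outside its binding domain → cannot satisfy Principle A.
*Rashid₂* does not c-command the anaphor → cannot bind it.
*[Rashid₂'s editor]₃* c-commands the anaphor but is outside its binding domain → cannot satisfy Principle A.
*Victor₄* c-commands the anaphor but is outside its binding domain → cannot satisfy Principle A.
*Stefan₅* c-commands the anaphor within its binding domain → licit binder.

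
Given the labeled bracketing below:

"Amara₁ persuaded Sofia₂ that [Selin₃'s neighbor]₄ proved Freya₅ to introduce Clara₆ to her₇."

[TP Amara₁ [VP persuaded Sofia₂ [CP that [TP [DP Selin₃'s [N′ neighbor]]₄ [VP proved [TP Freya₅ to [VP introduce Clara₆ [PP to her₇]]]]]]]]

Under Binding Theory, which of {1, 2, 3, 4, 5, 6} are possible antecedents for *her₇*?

*her* is a pronoun, so Principle B applies: it must be free in its binding domain.
Binding domain of *her₇*: the embedded TP, whose subject is Freya₅.
*Amara₁* c-commands the pronoun but from outside its binding domain, and is not c-commanded by it → coindexation permitted.
*Sofia₂* c-commands the pronoun but from outside its binding domain, and is not c-commanded by it → coindexation permitted.
*Selin₃* and the pronoun do not c-command one another → neither Principle B nor Principle C is at stake; coindexation permitted.
*[Selin₃'s neighbor]₄* c-commands the pronoun but from outside its binding domain, and is not c-commanded by it → coindexation permitted.
*Freya₅* c-commands the pronoun within its binding domain → coindexation would violate Principle B.
*Clara₆* c-commands the pronoun within its binding domain → coindexation would violate Principle B.

{1, 2, 3, 4}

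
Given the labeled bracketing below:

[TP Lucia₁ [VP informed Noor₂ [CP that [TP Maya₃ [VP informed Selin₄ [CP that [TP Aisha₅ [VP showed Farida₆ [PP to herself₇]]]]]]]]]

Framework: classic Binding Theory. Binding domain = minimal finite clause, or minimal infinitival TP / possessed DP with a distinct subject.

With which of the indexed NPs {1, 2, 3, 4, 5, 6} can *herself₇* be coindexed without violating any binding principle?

{5, 6}

*herself* is an anaphor, so Principle A applies: it must be bound in its binding domain.
Binding domain of *herself₇*: the embedded TP, whose subject is Aisha₅.
*Lucia₁* c-commands the anaphor but is outside its binding domain → cannot satisfy Principle A.
*Noor₂* c-commands the anaphor but is outside its binding domain → cannot satisfy Principle A.
*Maya₃* c-commands the anaphor but is outside its binding domain → cannot satisfy Principle A.
*Selin₄* c-commands the anaphor but is outside its binding domain → cannot satisfy Principle A.
*Aisha₅* c-commands the anaphor within its binding domain → licit binder.
*Farida₆* c-commands the anaphor within its binding domain → licit binder.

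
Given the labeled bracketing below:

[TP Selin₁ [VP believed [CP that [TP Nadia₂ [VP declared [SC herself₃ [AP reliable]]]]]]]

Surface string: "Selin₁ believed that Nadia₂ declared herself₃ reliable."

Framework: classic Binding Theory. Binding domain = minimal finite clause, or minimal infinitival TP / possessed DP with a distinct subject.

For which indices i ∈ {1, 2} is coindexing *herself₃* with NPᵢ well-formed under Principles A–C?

*herself* is an anaphor, so Principle A applies: it must be bound in its binding domain.
Binding domain of *herself₃*: the embedded TP, whose subject is Nadia₂.
*Selin₁* c-commands the anaphor but is outside its binding domain → cannot satisfy Principle A.
*Nadia₂* c-commands the anaphor within its binding domain → licit binder.

{2}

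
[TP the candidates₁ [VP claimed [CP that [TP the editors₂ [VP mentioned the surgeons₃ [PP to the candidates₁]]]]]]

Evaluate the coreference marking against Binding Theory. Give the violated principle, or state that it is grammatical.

Principle C

The two coindexed NPs are *the candidates₁* (the lower occurrence) and *the candidates₁* (the higher occurrence).
*the candidates₁* (the lower occurrence) is an R-expression. Principle C requires it to be free everywhere.
*the candidates₁* (the higher occurrence) c-commands it and carries the same index.
The R-expression is bound → Principle C violation.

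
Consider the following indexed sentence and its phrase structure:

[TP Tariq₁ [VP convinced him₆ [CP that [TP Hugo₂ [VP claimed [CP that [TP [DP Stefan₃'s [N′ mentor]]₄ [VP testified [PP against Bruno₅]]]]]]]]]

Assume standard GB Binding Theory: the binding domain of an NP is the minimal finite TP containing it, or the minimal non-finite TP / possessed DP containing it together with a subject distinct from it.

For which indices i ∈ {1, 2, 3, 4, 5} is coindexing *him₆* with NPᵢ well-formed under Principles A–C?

*him* is a pronoun, so Principle B applies: it must be free in its binding domain.
Binding domain of *him₆*: the matrix TP, whose subject is Tariq₁.
*Tariq₁* c-commands the pronoun within its binding domain → coindexation would violate Principle B.
*Hugo₂*: the pronoun c-commands this R-expression → coindexation would violate Principle C on *Hugo₂*.
*Stefan₃*: the pronoun c-commands this R-expression → coindexation would violate Principle C on *Stefan₃*.
*[Stefan₃'s mentor]₄*: the pronoun c-commands this R-expression → coindexation would violate Principle C on *[Stefan₃'s mentor]₄*.
*Bruno₅*: the pronoun c-commands this R-expression → coindexation would violate Principle C on *Bruno₅*.

none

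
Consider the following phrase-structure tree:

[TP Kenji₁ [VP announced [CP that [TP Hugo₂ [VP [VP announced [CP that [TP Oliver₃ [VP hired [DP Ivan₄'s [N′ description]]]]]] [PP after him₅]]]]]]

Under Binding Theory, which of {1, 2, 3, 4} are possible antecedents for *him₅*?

*him* is a pronoun, so Principle B applies: it must be free in its binding domain.
Binding domain of *him₅*: the embedded TP, whose subject is Hugo₂.
*Kenji₁* c-commands the pronoun but from outside its binding domain, and is not c-commanded by it → coindexation permitted.
*Hugo₂* c-commands the pronoun within its binding domain → coindexation would violate Principle B.
*Oliver₃* and the pronoun do not c-command one another → neither Principle B nor Principle C is at stake; coindexation permitted.
*Ivan₄* and the pronoun do not c-command one another → neither Principle B nor Principle C is at stake; coindexation permitted.

{1, 3, 4}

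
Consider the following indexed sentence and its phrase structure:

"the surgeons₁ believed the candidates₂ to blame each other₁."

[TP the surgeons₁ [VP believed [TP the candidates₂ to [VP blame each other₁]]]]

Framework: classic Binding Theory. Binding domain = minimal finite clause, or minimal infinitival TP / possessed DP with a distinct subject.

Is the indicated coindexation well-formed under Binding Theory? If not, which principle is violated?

Principle A

The two coindexed NPs are *the surgeons₁* and *each other₁*.
*each other₁* is an anaphor. Principle A requires it to be bound within its binding domain — the embedded TP, whose subject is the candidates₂.
Within that domain it is c-commanded by *the candidates₂*, which does not share its index.
*the surgeons₁* does c-command the anaphor, but from outside its binding domain.
The anaphor is unbound in its domain → Principle A violation.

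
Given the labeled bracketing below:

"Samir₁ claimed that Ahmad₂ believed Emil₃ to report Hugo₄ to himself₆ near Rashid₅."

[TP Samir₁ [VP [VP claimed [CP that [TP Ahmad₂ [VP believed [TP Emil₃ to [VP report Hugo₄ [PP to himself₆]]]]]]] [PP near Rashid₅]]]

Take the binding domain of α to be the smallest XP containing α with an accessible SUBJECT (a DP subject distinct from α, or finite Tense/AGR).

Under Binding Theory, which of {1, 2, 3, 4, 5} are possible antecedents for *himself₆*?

*himself* is an anaphor, so Principle A applies: it must be bound in its binding domain.
Binding domain of *himself₆*: the embedded TP, whose subject is Emil₃.
*Samir₁* c-commands the anaphor but is outside its binding domain → cannot satisfy Principle A.
*Ahmad₂* c-commands the anaphor but is outside its binding domain → cannot satisfy Principle A.
*Emil₃* c-commands the anaphor within its binding domain → licit binder.
*Hugo₄* c-commands the anaphor within its binding domain → licit binder.
*Rashid₅* does not c-command the anaphor → cannot bind it.

{3, 4}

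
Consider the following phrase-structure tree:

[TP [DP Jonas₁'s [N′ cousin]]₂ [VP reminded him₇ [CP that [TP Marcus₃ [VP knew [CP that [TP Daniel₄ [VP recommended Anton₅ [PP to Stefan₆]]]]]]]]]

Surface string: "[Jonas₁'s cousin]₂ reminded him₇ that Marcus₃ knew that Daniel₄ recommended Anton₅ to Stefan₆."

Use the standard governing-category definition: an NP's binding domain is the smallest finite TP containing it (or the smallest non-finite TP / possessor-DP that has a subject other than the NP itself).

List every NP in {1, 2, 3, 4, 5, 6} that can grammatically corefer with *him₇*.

{1}

*him* is a pronoun, so Principle B applies: it must be free in its binding domain.
Binding domain of *him₇*: the matrix TP, whose subject is [Jonas₁'s cousin]₂.
*Jonas₁* and the pronoun do not c-command one another → neither Principle B nor Principle C is at stake; coindexation permitted.
*[Jonas₁'s cousin]₂* c-commands the pronoun within its binding domain → coindexation would violate Principle B.
*Marcus₃*: the pronoun c-commands this R-expression → coindexation would violate Principle C on *Marcus₃*.
*Daniel₄*: the pronoun c-commands this R-expression → coindexation would violate Principle C on *Daniel₄*.
*Anton₅*: the pronoun c-commands this R-expression → coindexation would violate Principle C on *Anton₅*.
*Stefan₆*: the pronoun c-commands this R-expression → coindexation would violate Principle C on *Stefan₆*.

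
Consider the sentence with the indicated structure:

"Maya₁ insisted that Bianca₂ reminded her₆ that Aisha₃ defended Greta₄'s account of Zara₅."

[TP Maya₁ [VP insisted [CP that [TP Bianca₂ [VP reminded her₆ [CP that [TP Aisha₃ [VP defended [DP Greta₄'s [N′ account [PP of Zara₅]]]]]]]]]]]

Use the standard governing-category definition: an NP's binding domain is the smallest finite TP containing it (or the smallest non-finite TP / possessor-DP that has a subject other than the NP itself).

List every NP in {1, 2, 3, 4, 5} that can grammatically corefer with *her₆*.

*her* is a pronoun, so Principle B applies: it must be free in its binding domain.
Binding domain of *her₆*: the embedded TP, whose subject is Bianca₂.
*Maya₁* c-commands the pronoun but from outside its binding domain, and is not c-commanded by it → coindexation permitted.
*Bianca₂* c-commands the pronoun within its binding domain → coindexation would violate Principle B.
*Aisha₃*: the pronoun c-commands this R-expression → coindexation would violate Principle C on *Aisha₃*.
*Greta₄*: the pronoun c-commands this R-expression → coindexation would violate Principle C on *Greta₄*.
*Zara₅*: the pronoun c-commands this R-expression → coindexation would violate Principle C on *Zara₅*.

{1}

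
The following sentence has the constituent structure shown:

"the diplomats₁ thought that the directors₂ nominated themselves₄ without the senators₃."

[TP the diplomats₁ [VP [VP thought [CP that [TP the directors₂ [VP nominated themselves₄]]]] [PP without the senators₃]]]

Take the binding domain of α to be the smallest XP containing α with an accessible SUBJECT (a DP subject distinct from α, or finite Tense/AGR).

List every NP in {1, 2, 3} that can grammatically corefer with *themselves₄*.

*themselves* is an anaphor, so Principle A applies: it must be bound in its binding domain.
Binding domain of *themselves₄*: the embedded TP, whose subject is the directors₂.
*the diplomats₁* c-commands the anaphor but is outside its binding domain → cannot satisfy Principle A.
*the directors₂* c-commands the anaphor within its binding domain → licit binder.
*the senators₃* does not c-command the anaphor → cannot bind it.

{2}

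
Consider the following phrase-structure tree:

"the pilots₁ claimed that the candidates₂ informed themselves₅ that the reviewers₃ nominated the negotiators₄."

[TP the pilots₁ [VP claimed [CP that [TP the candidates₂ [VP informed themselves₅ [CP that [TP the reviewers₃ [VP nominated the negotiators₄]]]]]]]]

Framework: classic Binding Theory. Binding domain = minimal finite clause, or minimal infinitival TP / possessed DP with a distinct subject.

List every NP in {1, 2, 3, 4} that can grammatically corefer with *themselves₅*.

*themselves* is an anaphor, so Principle A applies: it must be bound in its binding domain.
Binding domain of *themselves₅*: the embedded TP, whose subject is the candidates₂.
*the pilots₁* c-commands the anaphor but is outside its binding domain → cannot satisfy Principle A.
*the candidates₂* c-commands the anaphor within its binding domain → licit binder.
*the reviewers₃* does not c-command the anaphor → cannot bind it.
*the negotiators₄* does not c-command the anaphor → cannot bind it.

{2}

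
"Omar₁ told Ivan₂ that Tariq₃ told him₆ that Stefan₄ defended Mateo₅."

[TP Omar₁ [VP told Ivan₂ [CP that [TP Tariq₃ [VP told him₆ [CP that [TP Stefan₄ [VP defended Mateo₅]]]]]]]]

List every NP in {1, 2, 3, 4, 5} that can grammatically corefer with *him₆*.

{1, 2}

*him* is a pronoun, so Principle B applies: it must be free in its binding domain.
Binding domain of *him₆*: the embedded TP, whose subject is Tariq₃.
*Omar₁* c-commands the pronoun but from outside its binding domain, and is not c-commanded by it → coindexation permitted.
*Ivan₂* c-commands the pronoun but from outside its binding domain, and is not c-commanded by it → coindexation permitted.
*Tariq₃* c-commands the pronoun within its binding domain → coindexation would violate Principle B.
*Stefan₄*: the pronoun c-commands this R-expression → coindexation would violate Principle C on *Stefan₄*.
*Mateo₅*: the pronoun c-commands this R-expression → coindexation would violate Principle C on *Mateo₅*.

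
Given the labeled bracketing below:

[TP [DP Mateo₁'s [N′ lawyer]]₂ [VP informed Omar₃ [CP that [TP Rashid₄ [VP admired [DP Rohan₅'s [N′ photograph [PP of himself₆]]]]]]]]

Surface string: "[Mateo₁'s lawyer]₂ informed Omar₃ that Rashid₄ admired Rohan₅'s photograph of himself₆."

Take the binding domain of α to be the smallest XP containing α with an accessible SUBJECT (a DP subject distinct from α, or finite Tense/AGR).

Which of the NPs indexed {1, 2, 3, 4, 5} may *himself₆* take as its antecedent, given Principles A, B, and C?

{5}

*himself* is an anaphor, so Principle A applies: it must be bound in its binding domain.
Binding domain of *himself₆*: the possessed DP, whose subject is Rohan₅.
*Mateo₁* does not c-command the anaphor → cannot bind it.
*[Mateo₁'s lawyer]₂* c-commands the anaphor but is outside its binding domain → cannot satisfy Principle A.
*Omar₃* c-commands the anaphor but is outside its binding domain → cannot satisfy Principle A.
*Rashid₄* c-commands the anaphor but is outside its binding domain → cannot satisfy Principle A.
*Rohan₅* c-commands the anaphor within its binding domain → licit binder.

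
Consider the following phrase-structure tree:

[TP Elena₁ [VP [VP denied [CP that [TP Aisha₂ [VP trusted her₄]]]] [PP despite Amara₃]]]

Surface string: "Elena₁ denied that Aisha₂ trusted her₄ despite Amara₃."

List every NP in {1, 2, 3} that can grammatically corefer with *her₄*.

{1, 3}

*her* is a pronoun, so Principle B applies: it must be free in its binding domain.
Binding domain of *her₄*: the embedded TP, whose subject is Aisha₂.
*Elena₁* c-commands the pronoun but from outside its binding domain, and is not c-commanded by it → coindexation permitted.
*Aisha₂* c-commands the pronoun within its binding domain → coindexation would violate Principle B.
*Amara₃* and the pronoun do not c-command one another → neither Principle B nor Principle C is at stake; coindexation permitted.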